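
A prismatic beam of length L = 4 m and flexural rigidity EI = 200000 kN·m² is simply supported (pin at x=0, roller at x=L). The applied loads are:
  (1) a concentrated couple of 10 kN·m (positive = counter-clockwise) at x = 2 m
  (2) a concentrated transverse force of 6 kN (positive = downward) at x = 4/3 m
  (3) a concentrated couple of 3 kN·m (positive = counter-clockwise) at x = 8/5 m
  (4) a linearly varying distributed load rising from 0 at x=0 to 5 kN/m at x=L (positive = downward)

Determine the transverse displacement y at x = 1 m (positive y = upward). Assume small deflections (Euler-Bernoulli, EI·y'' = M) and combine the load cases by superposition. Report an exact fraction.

Load 1 — applied couple M₀=10 kN·m at a=2 m (b=L-a=2):
  y_1 = (M₀x³/(6L)+C₁x)/EI  [x≤a] with C₁=M₀(3b²-L²)/(6L)=-5/3 = (10·1³/(6·4)+(-5/3)·1)/200000 = -1/160000 m
Load 2 — point force P=6 kN at a=4/3 m (b=L-a=8/3):
  y_2 = -Pbx(L²-b²-x²)/(6LEI)  [x≤a] = -6·(8/3)·1·(4²-(8/3)²-1²)/(6·4·200000) = -71/2700000 m
Load 3 — applied couple M₀=3 kN·m at a=8/5 m (b=L-a=12/5):
  y_3 = (M₀x³/(6L)+C₁x)/EI  [x≤a] with C₁=M₀(3b²-L²)/(6L)=4/25 = (3·1³/(6·4)+(4/25)·1)/200000 = 57/40000000 m
Load 4 — triangular load w₀=5 kN/m (0→w₀ over full span):
  y_4 = -w₀x(7L⁴-10L²x²+3x⁴)/(360LEI) = -5·1·(7·4⁴-10·4²·1²+3·1⁴)/(360·4·200000) = -109/3840000 m
Superposition: y = Σ y_i = -257069/4320000000 m ≈ -0.000060 m

y(1) = -257069/4320000000 m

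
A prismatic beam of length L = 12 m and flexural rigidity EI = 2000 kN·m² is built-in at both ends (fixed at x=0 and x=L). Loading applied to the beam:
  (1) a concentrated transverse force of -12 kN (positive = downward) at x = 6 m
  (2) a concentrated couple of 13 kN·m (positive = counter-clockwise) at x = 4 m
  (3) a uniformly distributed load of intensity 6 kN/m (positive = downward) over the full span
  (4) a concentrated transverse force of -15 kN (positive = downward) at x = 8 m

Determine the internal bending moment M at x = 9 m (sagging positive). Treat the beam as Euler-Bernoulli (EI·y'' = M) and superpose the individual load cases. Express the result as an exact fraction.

M(9) = 7/3 kN·m

Load 1 — point force P=-12 kN at a=6 m (b=L-a=6):
  M_1 = Pa²(a+3b)(L-x)/L³ - Pa²b/L²  [x>a] = (-12)·6²·(6+3·6)·(12-9)/12³ - (-12)·6²·6/12² = 0 kN·m
Load 2 — applied couple M₀=13 kN·m at a=4 m (b=L-a=8):
  M_2 = R_Ax - M_A - M₀  [x>a] with R_A=13/9, M_A=0 = (13/9)·9 - 0 - 13 = 0 kN·m
Load 3 — uniform load w=6 kN/m over full span:
  M_3 = wLx/2 - wL²/12 - wx²/2 = 6·12·9/2 - 6·12²/12 - 6·9²/2 = 9 kN·m
Load 4 — point force P=-15 kN at a=8 m (b=L-a=4):
  M_4 = Pa²(a+3b)(L-x)/L³ - Pa²b/L²  [x>a] = (-15)·8²·(8+3·4)·(12-9)/12³ - (-15)·8²·4/12² = -20/3 kN·m
Superposition: M = Σ M_i = 7/3 kN·m ≈ 2.333333 kN·m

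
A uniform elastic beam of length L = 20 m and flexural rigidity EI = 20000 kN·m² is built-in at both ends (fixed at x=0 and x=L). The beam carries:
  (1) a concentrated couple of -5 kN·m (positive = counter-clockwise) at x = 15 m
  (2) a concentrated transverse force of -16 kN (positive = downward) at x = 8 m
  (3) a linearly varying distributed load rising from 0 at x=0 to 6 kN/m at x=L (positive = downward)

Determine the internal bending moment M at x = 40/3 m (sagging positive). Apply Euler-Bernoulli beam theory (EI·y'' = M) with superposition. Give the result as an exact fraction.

Load 1 — applied couple M₀=-5 kN·m at a=15 m (b=L-a=5):
  M_1 = R_Ax - M_A  [x≤a] with R_A=-9/32, M_A=-25/16 = (-9/32)·(40/3) - (-25/16) = -35/16 kN·m
Load 2 — point force P=-16 kN at a=8 m (b=L-a=12):
  M_2 = Pa²(a+3b)(L-x)/L³ - Pa²b/L²  [x>a] = (-16)·8²·(8+3·12)·(20-(40/3))/20³ - (-16)·8²·12/20² = -512/75 kN·m
Load 3 — triangular load w₀=6 kN/m (0→w₀ over full span):
  M_3 = 3w₀Lx/20 - w₀L²/30 - w₀x³/(6L) = 3·6·20·(40/3)/20 - 6·20²/30 - 6·(40/3)³/(6·20) = 1120/27 kN·m
Superposition: M = Σ M_i = 350647/10800 kN·m ≈ 32.467315 kN·m

M(40/3) = 350647/10800 kN·m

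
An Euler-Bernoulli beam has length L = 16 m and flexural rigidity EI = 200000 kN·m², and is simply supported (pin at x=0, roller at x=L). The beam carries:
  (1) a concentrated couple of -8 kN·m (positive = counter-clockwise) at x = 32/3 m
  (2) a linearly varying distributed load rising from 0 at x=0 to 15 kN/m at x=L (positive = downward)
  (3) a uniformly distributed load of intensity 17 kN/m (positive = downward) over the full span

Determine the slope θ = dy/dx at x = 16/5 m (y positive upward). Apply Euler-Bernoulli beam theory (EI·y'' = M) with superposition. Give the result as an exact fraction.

θ(16/5) = -57659/3515625 rad

Load 1 — applied couple M₀=-8 kN·m at a=32/3 m (b=L-a=16/3):
  θ_1 = (M₀x²/(2L)+C₁)/EI  [x≤a] with C₁=M₀(3b²-L²)/(6L)=128/9 = ((-8)·(16/5)²/(2·16)+(128/9))/200000 = 41/703125 rad
Load 2 — triangular load w₀=15 kN/m (0→w₀ over full span):
  θ_2 = -w₀(7L⁴-30L²x²+15x⁴)/(360LEI) = -15·(7·16⁴-30·16²·(16/5)²+15·(16/5)⁴)/(360·16·200000) = -5824/1171875 rad
Load 3 — uniform load w=17 kN/m over full span:
  θ_3 = -w(L³-6Lx²+4x³)/(24EI) = -17·(16³-6·16·(16/5)²+4·(16/5)³)/(24·200000) = -4488/390625 rad
Superposition: θ = Σ θ_i = -57659/3515625 rad ≈ -0.016401 rad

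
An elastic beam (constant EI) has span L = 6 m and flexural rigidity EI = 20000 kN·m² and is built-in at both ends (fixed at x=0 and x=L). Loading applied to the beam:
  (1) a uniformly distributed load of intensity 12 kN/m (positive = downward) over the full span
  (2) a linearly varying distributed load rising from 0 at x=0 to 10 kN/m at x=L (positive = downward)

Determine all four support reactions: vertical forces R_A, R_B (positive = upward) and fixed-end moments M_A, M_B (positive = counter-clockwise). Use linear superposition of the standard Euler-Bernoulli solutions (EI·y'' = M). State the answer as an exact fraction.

R_A = 45 kN, M_A = 48 kN·m, R_B = 57 kN, M_B = -54 kN·m

Load 1 — uniform load w=12 kN/m over full span:
  R_A = wL/2 = 12·6/2 = 36 kN
  M_A = wL²/12 = 12·6²/12 = 36 kN·m
  R_B = wL/2 = 12·6/2 = 36 kN
  M_B = -wL²/12 = -12·6²/12 = -36 kN·m
Load 2 — triangular load w₀=10 kN/m (0→w₀ over full span):
  R_A = 3w₀L/20 = 3·10·6/20 = 9 kN
  M_A = w₀L²/30 = 10·6²/30 = 12 kN·m
  R_B = 7w₀L/20 = 7·10·6/20 = 21 kN
  M_B = -w₀L²/20 = -10·6²/20 = -18 kN·m
Superposition: R_A = 45 kN, M_A = 48 kN·m, R_B = 57 kN, M_B = -54 kN·m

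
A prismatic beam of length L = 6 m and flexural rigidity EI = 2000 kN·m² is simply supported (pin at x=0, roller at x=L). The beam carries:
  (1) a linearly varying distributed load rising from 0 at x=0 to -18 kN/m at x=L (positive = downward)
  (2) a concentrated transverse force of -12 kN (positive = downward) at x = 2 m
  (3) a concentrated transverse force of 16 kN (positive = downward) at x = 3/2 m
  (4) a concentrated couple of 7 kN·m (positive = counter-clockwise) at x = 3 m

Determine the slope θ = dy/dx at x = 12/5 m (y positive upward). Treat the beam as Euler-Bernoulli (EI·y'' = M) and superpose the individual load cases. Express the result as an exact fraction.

Load 1 — triangular load w₀=-18 kN/m (0→w₀ over full span):
  θ_1 = -w₀(7L⁴-30L²x²+15x⁴)/(360LEI) = -(-18)·(7·6⁴-30·6²·(12/5)²+15·(12/5)⁴)/(360·6·2000) = 8721/625000 rad
Load 2 — point force P=-12 kN at a=2 m (b=L-a=4):
  θ_2 = -Pa(2L²-6Lx+3x²+a²)/(6LEI)  [x>a] = -(-12)·2·(2·6²-6·6·(12/5)+3·(12/5)²+2²)/(6·6·2000) = 43/18750 rad
Load 3 — point force P=16 kN at a=3/2 m (b=L-a=9/2):
  θ_3 = -Pa(2L²-6Lx+3x²+a²)/(6LEI)  [x>a] = -16·(3/2)·(2·6²-6·6·(12/5)+3·(12/5)²+(3/2)²)/(6·6·2000) = -171/100000 rad
Load 4 — applied couple M₀=7 kN·m at a=3 m (b=L-a=3):
  θ_4 = (M₀x²/(2L)+C₁)/EI  [x≤a] with C₁=M₀(3b²-L²)/(6L)=-7/4 = (7·(12/5)²/(2·6)+(-7/4))/2000 = 161/200000 rad
Superposition: θ = Σ θ_i = 230129/15000000 rad ≈ 0.015342 rad

θ(12/5) = 230129/15000000 rad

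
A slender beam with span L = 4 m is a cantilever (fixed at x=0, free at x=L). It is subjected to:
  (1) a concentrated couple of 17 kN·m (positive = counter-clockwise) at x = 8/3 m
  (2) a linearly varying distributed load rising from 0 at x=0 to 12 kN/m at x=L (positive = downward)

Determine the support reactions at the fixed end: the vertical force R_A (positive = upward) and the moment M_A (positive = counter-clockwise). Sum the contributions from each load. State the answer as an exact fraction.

R_A = 24 kN, M_A = 47 kN·m

Load 1 — applied couple M₀=17 kN·m at a=8/3 m (b=L-a=4/3):
  R_A = 0 kN
  M_A = -M₀ = -17 kN·m
Load 2 — triangular load w₀=12 kN/m (0→w₀ over full span):
  R_A = w₀L/2 = 12·4/2 = 24 kN
  M_A = w₀L²/3 = 12·4²/3 = 64 kN·m
Superposition: R_A = 24 kN, M_A = 47 kN·m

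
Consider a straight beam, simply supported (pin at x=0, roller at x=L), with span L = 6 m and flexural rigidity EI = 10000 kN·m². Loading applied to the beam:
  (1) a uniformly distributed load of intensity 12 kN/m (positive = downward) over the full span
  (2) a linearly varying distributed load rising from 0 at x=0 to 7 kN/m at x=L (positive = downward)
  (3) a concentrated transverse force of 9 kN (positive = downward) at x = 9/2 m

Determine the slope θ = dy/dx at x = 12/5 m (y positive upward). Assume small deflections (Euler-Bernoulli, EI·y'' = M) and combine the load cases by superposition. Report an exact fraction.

Load 1 — uniform load w=12 kN/m over full span:
  θ_1 = -w(L³-6Lx²+4x³)/(24EI) = -12·(6³-6·6·(12/5)²+4·(12/5)³)/(24·10000) = -999/312500 rad
Load 2 — triangular load w₀=7 kN/m (0→w₀ over full span):
  θ_2 = -w₀(7L⁴-30L²x²+15x⁴)/(360LEI) = -7·(7·6⁴-30·6²·(12/5)²+15·(12/5)⁴)/(360·6·10000) = -6783/6250000 rad
Load 3 — point force P=9 kN at a=9/2 m (b=L-a=3/2):
  θ_3 = -Pb(L²-b²-3x²)/(6LEI)  [x≤a] = -9·(3/2)·(6²-(3/2)²-3·(12/5)²)/(6·6·10000) = -4941/8000000 rad
Superposition: θ = Σ θ_i = -979941/200000000 rad ≈ -0.004900 rad

θ(12/5) = -979941/200000000 rad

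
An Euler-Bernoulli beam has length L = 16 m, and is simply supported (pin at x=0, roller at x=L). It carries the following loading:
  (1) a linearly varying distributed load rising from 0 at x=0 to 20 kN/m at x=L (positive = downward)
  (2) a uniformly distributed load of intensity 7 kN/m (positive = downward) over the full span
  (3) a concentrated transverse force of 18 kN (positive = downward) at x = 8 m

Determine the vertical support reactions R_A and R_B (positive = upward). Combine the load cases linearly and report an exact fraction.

Load 1 — triangular load w₀=20 kN/m (0→w₀ over full span):
  R_A = w₀L/6 = 20·16/6 = 160/3 kN
  R_B = w₀L/3 = 20·16/3 = 320/3 kN
Load 2 — uniform load w=7 kN/m over full span:
  R_A = wL/2 = 7·16/2 = 56 kN
  R_B = wL/2 = 7·16/2 = 56 kN
Load 3 — point force P=18 kN at a=8 m (b=L-a=8):
  R_A = Pb/L = 18·8/16 = 9 kN
  R_B = Pa/L = 18·8/16 = 9 kN
Superposition: R_A = 355/3 kN, R_B = 515/3 kN

R_A = 355/3 kN, R_B = 515/3 kN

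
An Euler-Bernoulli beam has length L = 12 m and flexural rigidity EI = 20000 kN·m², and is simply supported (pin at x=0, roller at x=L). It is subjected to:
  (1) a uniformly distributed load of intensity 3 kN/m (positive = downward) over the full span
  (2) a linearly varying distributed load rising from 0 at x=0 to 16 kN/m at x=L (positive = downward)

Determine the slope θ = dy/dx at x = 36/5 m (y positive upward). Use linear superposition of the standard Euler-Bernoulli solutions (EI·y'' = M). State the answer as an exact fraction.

Load 1 — uniform load w=3 kN/m over full span:
  θ_1 = -w(L³-6Lx²+4x³)/(24EI) = -3·(12³-6·12·(36/5)²+4·(36/5)³)/(24·20000) = 999/312500 rad
Load 2 — triangular load w₀=16 kN/m (0→w₀ over full span):
  θ_2 = -w₀(7L⁴-30L²x²+15x⁴)/(360LEI) = -16·(7·12⁴-30·12²·(36/5)²+15·(36/5)⁴)/(360·12·20000) = 2784/390625 rad
Superposition: θ = Σ θ_i = 16131/1562500 rad ≈ 0.010324 rad

θ(36/5) = 16131/1562500 rad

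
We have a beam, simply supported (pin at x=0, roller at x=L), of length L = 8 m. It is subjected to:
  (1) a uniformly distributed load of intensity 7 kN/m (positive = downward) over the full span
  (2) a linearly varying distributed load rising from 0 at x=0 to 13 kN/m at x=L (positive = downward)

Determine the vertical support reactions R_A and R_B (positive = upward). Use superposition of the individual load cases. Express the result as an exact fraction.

R_A = 136/3 kN, R_B = 188/3 kN

Load 1 — uniform load w=7 kN/m over full span:
  R_A = wL/2 = 7·8/2 = 28 kN
  R_B = wL/2 = 7·8/2 = 28 kN
Load 2 — triangular load w₀=13 kN/m (0→w₀ over full span):
  R_A = w₀L/6 = 13·8/6 = 52/3 kN
  R_B = w₀L/3 = 13·8/3 = 104/3 kN
Superposition: R_A = 136/3 kN, R_B = 188/3 kN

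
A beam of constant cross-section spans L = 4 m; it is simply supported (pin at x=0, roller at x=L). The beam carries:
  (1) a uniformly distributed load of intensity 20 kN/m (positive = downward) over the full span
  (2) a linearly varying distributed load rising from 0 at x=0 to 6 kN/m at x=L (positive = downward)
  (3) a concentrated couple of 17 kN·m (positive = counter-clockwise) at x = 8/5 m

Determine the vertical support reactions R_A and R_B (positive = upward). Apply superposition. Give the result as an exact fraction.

Load 1 — uniform load w=20 kN/m over full span:
  R_A = wL/2 = 20·4/2 = 40 kN
  R_B = wL/2 = 20·4/2 = 40 kN
Load 2 — triangular load w₀=6 kN/m (0→w₀ over full span):
  R_A = w₀L/6 = 6·4/6 = 4 kN
  R_B = w₀L/3 = 6·4/3 = 8 kN
Load 3 — applied couple M₀=17 kN·m at a=8/5 m (b=L-a=12/5):
  R_A = M₀/L = 17/4 kN
  R_B = -M₀/L = -17/4 kN
Superposition: R_A = 193/4 kN, R_B = 175/4 kN

R_A = 193/4 kN, R_B = 175/4 kN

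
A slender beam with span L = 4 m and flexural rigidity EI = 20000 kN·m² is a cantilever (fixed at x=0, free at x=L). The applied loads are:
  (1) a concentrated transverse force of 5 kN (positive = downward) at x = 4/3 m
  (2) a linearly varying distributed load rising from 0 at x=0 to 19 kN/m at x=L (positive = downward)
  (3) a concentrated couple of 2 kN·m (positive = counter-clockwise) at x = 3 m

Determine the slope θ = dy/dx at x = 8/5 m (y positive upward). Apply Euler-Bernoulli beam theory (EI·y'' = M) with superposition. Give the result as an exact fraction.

θ(8/5) = -81587/14062500 rad

Load 1 — point force P=5 kN at a=4/3 m (b=L-a=8/3):
  θ_1 = -Pa²/(2EI)  [x>a] = -5·(4/3)²/(2·20000) = -1/4500 rad
Load 2 — triangular load w₀=19 kN/m (0→w₀ over full span):
  θ_2 = (w₀Lx²/4-w₀L²x/3-w₀x⁴/(24L))/EI = (19·4·(8/5)²/4-19·4²·(8/5)/3-19·(8/5)⁴/(24·4))/20000 = -2242/390625 rad
Load 3 — applied couple M₀=2 kN·m at a=3 m (b=L-a=1):
  θ_3 = M₀x/EI  [x≤a] = 2·(8/5)/20000 = 1/6250 rad
Superposition: θ = Σ θ_i = -81587/14062500 rad ≈ -0.005802 rad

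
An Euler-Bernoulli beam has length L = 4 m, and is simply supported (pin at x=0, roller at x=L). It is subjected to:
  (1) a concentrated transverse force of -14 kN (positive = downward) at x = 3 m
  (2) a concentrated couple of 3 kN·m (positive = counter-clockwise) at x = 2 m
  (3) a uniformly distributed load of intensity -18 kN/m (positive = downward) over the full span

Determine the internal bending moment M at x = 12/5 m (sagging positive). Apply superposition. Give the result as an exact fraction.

M(12/5) = -1104/25 kN·m

Load 1 — point force P=-14 kN at a=3 m (b=L-a=1):
  M_1 = Pbx/L  [x≤a] = (-14)·1·(12/5)/4 = -42/5 kN·m
Load 2 — applied couple M₀=3 kN·m at a=2 m (b=L-a=2):
  M_2 = M₀x/L - M₀  [x>a] = 3·(12/5)/4 - 3 = -6/5 kN·m
Load 3 — uniform load w=-18 kN/m over full span:
  M_3 = wx(L-x)/2 = (-18)·(12/5)·(4-(12/5))/2 = -864/25 kN·m
Superposition: M = Σ M_i = -1104/25 kN·m ≈ -44.160000 kN·m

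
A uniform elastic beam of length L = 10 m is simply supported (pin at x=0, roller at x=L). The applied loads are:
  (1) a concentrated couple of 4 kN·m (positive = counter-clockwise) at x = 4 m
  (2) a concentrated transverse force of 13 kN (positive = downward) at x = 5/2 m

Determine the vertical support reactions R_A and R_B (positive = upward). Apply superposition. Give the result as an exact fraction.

R_A = 203/20 kN, R_B = 57/20 kN

Load 1 — applied couple M₀=4 kN·m at a=4 m (b=L-a=6):
  R_A = M₀/L = 4/10 = 2/5 kN
  R_B = -M₀/L = -4/10 = -2/5 kN
Load 2 — point force P=13 kN at a=5/2 m (b=L-a=15/2):
  R_A = Pb/L = 13·(15/2)/10 = 39/4 kN
  R_B = Pa/L = 13·(5/2)/10 = 13/4 kN
Superposition: R_A = 203/20 kN, R_B = 57/20 kN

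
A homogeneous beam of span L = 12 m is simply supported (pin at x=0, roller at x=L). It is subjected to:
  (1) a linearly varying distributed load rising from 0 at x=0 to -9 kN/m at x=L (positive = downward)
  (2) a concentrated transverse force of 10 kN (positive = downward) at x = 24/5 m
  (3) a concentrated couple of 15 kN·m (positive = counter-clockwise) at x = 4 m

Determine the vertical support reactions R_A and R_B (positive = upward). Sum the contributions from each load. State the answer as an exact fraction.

R_A = -43/4 kN, R_B = -133/4 kN

Load 1 — triangular load w₀=-9 kN/m (0→w₀ over full span):
  R_A = w₀L/6 = (-9)·12/6 = -18 kN
  R_B = w₀L/3 = (-9)·12/3 = -36 kN
Load 2 — point force P=10 kN at a=24/5 m (b=L-a=36/5):
  R_A = Pb/L = 10·(36/5)/12 = 6 kN
  R_B = Pa/L = 10·(24/5)/12 = 4 kN
Load 3 — applied couple M₀=15 kN·m at a=4 m (b=L-a=8):
  R_A = M₀/L = 15/12 = 5/4 kN
  R_B = -M₀/L = -15/12 = -5/4 kN
Superposition: R_A = -43/4 kN, R_B = -133/4 kN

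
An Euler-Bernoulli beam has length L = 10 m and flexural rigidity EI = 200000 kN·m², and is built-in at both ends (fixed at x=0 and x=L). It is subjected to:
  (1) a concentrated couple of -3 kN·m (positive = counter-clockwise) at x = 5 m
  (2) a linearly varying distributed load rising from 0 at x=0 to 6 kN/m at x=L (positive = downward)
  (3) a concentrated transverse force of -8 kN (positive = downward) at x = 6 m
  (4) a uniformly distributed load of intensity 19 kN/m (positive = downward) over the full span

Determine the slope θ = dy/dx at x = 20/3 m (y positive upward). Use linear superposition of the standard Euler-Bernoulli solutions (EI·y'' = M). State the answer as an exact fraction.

θ(20/3) = 12653/20250000 rad

Load 1 — applied couple M₀=-3 kN·m at a=5 m (b=L-a=5):
  θ_1 = (R_Ax²/2 - M_Ax - M₀(x-a))/EI  [x>a] with R_A=-9/20, M_A=-3/4 = ((-9/20)·(20/3)²/2 - (-3/4)·(20/3) - (-3)·((20/3)-5))/200000 = 0 rad
Load 2 — triangular load w₀=6 kN/m (0→w₀ over full span):
  θ_2 = -w₀(2x(L-x)(L-2x)(x+2L)+x²(L-x)²)/(120LEI) = -6·(2·(20/3)·(10-(20/3))·(10-2·(20/3))·((20/3)+2·10)+(20/3)²·(10-(20/3))²)/(120·10·200000) = 7/81000 rad
Load 3 — point force P=-8 kN at a=6 m (b=L-a=4):
  θ_3 = Pa²(L-x)(2bL-(3b+a)(L-x))/(2L³EI)  [x>a] = (-8)·6²·(10-(20/3))·(2·4·10-(3·4+6)·(10-(20/3)))/(2·10³·200000) = -3/62500 rad
Load 4 — uniform load w=19 kN/m over full span:
  θ_4 = -wx(L-x)(L-2x)/(12EI) = -19·(20/3)·(10-(20/3))·(10-2·(20/3))/(12·200000) = 19/32400 rad
Superposition: θ = Σ θ_i = 12653/20250000 rad ≈ 0.000625 rad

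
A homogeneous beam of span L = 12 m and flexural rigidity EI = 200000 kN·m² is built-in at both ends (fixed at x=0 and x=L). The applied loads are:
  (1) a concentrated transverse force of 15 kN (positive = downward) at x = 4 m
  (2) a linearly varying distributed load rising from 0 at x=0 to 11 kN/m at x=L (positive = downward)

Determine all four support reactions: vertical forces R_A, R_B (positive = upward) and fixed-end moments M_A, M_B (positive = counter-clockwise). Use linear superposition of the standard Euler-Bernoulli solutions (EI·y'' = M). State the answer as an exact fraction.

R_A = 1391/45 kN, M_A = 1192/15 kN·m, R_B = 2254/45 kN, M_B = -1388/15 kN·m

Load 1 — point force P=15 kN at a=4 m (b=L-a=8):
  R_A = Pb²(3a+b)/L³ = 15·8²·(3·4+8)/12³ = 100/9 kN
  M_A = Pab²/L² = 15·4·8²/12² = 80/3 kN·m
  R_B = Pa²(a+3b)/L³ = 15·4²·(4+3·8)/12³ = 35/9 kN
  M_B = -Pa²b/L² = -15·4²·8/12² = -40/3 kN·m
Load 2 — triangular load w₀=11 kN/m (0→w₀ over full span):
  R_A = 3w₀L/20 = 3·11·12/20 = 99/5 kN
  M_A = w₀L²/30 = 11·12²/30 = 264/5 kN·m
  R_B = 7w₀L/20 = 7·11·12/20 = 231/5 kN
  M_B = -w₀L²/20 = -11·12²/20 = -396/5 kN·m
Superposition: R_A = 1391/45 kN, M_A = 1192/15 kN·m, R_B = 2254/45 kN, M_B = -1388/15 kN·m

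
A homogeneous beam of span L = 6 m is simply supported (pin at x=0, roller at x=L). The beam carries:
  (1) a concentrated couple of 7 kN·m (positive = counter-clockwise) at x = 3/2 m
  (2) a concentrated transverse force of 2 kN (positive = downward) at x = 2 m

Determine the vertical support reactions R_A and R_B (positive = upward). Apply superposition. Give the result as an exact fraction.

R_A = 5/2 kN, R_B = -1/2 kN

Load 1 — applied couple M₀=7 kN·m at a=3/2 m (b=L-a=9/2):
  R_A = M₀/L = 7/6 kN
  R_B = -M₀/L = -7/6 kN
Load 2 — point force P=2 kN at a=2 m (b=L-a=4):
  R_A = Pb/L = 2·4/6 = 4/3 kN
  R_B = Pa/L = 2·2/6 = 2/3 kN
Superposition: R_A = 5/2 kN, R_B = -1/2 kN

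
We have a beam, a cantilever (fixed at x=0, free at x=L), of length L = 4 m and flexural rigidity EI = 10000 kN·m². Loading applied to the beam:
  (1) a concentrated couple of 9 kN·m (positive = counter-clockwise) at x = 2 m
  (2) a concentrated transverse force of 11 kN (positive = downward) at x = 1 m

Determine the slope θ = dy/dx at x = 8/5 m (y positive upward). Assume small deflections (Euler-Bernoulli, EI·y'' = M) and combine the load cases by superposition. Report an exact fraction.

θ(8/5) = 89/100000 rad

Load 1 — applied couple M₀=9 kN·m at a=2 m (b=L-a=2):
  θ_1 = M₀x/EI  [x≤a] = 9·(8/5)/10000 = 9/6250 rad
Load 2 — point force P=11 kN at a=1 m (b=L-a=3):
  θ_2 = -Pa²/(2EI)  [x>a] = -11·1²/(2·10000) = -11/20000 rad
Superposition: θ = Σ θ_i = 89/100000 rad ≈ 0.000890 rad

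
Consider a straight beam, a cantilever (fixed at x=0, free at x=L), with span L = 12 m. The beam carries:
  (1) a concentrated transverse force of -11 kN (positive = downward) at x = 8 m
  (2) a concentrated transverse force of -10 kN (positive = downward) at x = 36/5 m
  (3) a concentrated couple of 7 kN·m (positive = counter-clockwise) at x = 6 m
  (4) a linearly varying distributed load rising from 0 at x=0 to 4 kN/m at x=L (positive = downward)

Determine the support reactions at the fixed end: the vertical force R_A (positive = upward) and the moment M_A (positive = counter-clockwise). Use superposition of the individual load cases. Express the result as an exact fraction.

Load 1 — point force P=-11 kN at a=8 m (b=L-a=4):
  R_A = P = (-11) = -11 kN
  M_A = Pa = (-11)·8 = -88 kN·m
Load 2 — point force P=-10 kN at a=36/5 m (b=L-a=24/5):
  R_A = P = (-10) = -10 kN
  M_A = Pa = (-10)·(36/5) = -72 kN·m
Load 3 — applied couple M₀=7 kN·m at a=6 m (b=L-a=6):
  R_A = 0 kN
  M_A = -M₀ = -7 kN·m
Load 4 — triangular load w₀=4 kN/m (0→w₀ over full span):
  R_A = w₀L/2 = 4·12/2 = 24 kN
  M_A = w₀L²/3 = 4·12²/3 = 192 kN·m
Superposition: R_A = 3 kN, M_A = 25 kN·m

R_A = 3 kN, M_A = 25 kN·m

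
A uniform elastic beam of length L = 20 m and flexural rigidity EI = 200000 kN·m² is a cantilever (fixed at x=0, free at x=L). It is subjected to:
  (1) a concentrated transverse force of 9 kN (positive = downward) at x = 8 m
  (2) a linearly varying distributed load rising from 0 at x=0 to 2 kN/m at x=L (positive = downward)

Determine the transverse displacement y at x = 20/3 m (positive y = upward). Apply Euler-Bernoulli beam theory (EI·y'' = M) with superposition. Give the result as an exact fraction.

y(20/3) = -5563/182250 m

Load 1 — point force P=9 kN at a=8 m (b=L-a=12):
  y_1 = -Px²(3a-x)/(6EI)  [x≤a] = -9·(20/3)²·(3·8-(20/3))/(6·200000) = -13/2250 m
Load 2 — triangular load w₀=2 kN/m (0→w₀ over full span):
  y_2 = (w₀Lx³/12-w₀L²x²/6-w₀x⁵/(120L))/EI = (2·20·(20/3)³/12-2·20²·(20/3)²/6-2·(20/3)⁵/(120·20))/200000 = -451/18225 m
Superposition: y = Σ y_i = -5563/182250 m ≈ -0.030524 m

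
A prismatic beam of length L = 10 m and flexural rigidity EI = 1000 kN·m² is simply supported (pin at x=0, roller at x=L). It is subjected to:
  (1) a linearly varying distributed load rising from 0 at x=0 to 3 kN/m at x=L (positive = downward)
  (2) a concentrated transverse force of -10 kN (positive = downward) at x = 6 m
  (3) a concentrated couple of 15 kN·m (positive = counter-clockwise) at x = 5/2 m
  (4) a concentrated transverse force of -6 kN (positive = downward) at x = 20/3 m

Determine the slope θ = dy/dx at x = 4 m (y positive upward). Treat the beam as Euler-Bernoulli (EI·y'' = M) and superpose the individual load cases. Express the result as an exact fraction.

θ(4) = 49213/2160000 rad

Load 1 — triangular load w₀=3 kN/m (0→w₀ over full span):
  θ_1 = -w₀(7L⁴-30L²x²+15x⁴)/(360LEI) = -3·(7·10⁴-30·10²·4²+15·4⁴)/(360·10·1000) = -323/15000 rad
Load 2 — point force P=-10 kN at a=6 m (b=L-a=4):
  θ_2 = -Pb(L²-b²-3x²)/(6LEI)  [x≤a] = -(-10)·4·(10²-4²-3·4²)/(6·10·1000) = 3/125 rad
Load 3 — applied couple M₀=15 kN·m at a=5/2 m (b=L-a=15/2):
  θ_3 = (M₀x²/(2L)-M₀(x-a)+C₁)/EI  [x>a] with C₁=M₀(3b²-L²)/(6L)=275/16 = (15·4²/(2·10)-15·(4-(5/2))+(275/16))/1000 = 107/16000 rad
Load 4 — point force P=-6 kN at a=20/3 m (b=L-a=10/3):
  θ_4 = -Pb(L²-b²-3x²)/(6LEI)  [x≤a] = -(-6)·(10/3)·(10²-(10/3)²-3·4²)/(6·10·1000) = 46/3375 rad
Superposition: θ = Σ θ_i = 49213/2160000 rad ≈ 0.022784 rad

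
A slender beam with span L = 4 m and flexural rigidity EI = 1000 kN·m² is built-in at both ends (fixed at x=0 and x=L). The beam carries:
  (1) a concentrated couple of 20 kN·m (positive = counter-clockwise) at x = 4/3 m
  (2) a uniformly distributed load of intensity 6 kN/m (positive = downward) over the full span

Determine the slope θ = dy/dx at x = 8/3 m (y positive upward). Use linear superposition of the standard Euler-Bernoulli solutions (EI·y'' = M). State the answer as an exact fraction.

Load 1 — applied couple M₀=20 kN·m at a=4/3 m (b=L-a=8/3):
  θ_1 = (R_Ax²/2 - M_Ax - M₀(x-a))/EI  [x>a] with R_A=20/3, M_A=0 = ((20/3)·(8/3)²/2 - 0·(8/3) - 20·((8/3)-(4/3)))/1000 = -2/675 rad
Load 2 — uniform load w=6 kN/m over full span:
  θ_2 = -wx(L-x)(L-2x)/(12EI) = -6·(8/3)·(4-(8/3))·(4-2·(8/3))/(12·1000) = 8/3375 rad
Superposition: θ = Σ θ_i = -2/3375 rad ≈ -0.000593 rad

θ(8/3) = -2/3375 rad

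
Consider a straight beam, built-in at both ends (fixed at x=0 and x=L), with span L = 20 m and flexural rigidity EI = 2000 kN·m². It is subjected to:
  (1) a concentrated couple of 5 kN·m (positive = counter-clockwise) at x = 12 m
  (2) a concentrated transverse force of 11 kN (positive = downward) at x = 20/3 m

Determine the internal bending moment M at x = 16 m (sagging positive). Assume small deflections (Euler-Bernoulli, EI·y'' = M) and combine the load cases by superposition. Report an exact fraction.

Load 1 — applied couple M₀=5 kN·m at a=12 m (b=L-a=8):
  M_1 = R_Ax - M_A - M₀  [x>a] with R_A=9/25, M_A=8/5 = (9/25)·16 - (8/5) - 5 = -21/25 kN·m
Load 2 — point force P=11 kN at a=20/3 m (b=L-a=40/3):
  M_2 = Pa²(a+3b)(L-x)/L³ - Pa²b/L²  [x>a] = 11·(20/3)²·((20/3)+3·(40/3))·(20-16)/20³ - 11·(20/3)²·(40/3)/20² = -44/9 kN·m
Superposition: M = Σ M_i = -1289/225 kN·m ≈ -5.728889 kN·m

M(16) = -1289/225 kN·m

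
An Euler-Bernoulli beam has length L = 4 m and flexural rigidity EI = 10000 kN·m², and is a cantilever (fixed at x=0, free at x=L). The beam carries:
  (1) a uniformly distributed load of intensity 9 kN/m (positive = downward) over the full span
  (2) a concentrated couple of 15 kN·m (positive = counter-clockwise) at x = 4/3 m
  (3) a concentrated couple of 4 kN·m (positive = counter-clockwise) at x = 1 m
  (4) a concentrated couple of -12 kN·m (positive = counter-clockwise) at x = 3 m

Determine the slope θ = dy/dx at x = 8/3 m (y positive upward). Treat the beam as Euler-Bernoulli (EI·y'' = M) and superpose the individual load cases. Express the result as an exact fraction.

θ(8/3) = -113/11250 rad

Load 1 — uniform load w=9 kN/m over full span:
  θ_1 = -wx(x²-3Lx+3L²)/(6EI) = -9·(8/3)·((8/3)²-3·4·(8/3)+3·4²)/(6·10000) = -52/5625 rad
Load 2 — applied couple M₀=15 kN·m at a=4/3 m (b=L-a=8/3):
  θ_2 = M₀a/EI  [x>a] = 15·(4/3)/10000 = 1/500 rad
Load 3 — applied couple M₀=4 kN·m at a=1 m (b=L-a=3):
  θ_3 = M₀a/EI  [x>a] = 4·1/10000 = 1/2500 rad
Load 4 — applied couple M₀=-12 kN·m at a=3 m (b=L-a=1):
  θ_4 = M₀x/EI  [x≤a] = (-12)·(8/3)/10000 = -2/625 rad
Superposition: θ = Σ θ_i = -113/11250 rad ≈ -0.010044 rad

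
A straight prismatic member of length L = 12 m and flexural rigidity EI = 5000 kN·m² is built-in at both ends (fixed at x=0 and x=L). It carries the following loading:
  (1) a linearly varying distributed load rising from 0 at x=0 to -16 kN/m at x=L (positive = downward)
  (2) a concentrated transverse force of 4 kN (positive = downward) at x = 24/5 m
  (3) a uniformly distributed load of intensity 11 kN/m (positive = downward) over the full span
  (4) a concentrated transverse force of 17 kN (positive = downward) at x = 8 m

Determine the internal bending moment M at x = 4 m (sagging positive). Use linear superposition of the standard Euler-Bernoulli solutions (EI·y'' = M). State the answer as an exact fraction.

M(4) = 87064/3375 kN·m

Load 1 — triangular load w₀=-16 kN/m (0→w₀ over full span):
  M_1 = 3w₀Lx/20 - w₀L²/30 - w₀x³/(6L) = 3·(-16)·12·4/20 - (-16)·12²/30 - (-16)·4³/(6·12) = -1088/45 kN·m
Load 2 — point force P=4 kN at a=24/5 m (b=L-a=36/5):
  M_2 = Pb²(3a+b)x/L³ - Pab²/L²  [x≤a] = 4·(36/5)²·(3·(24/5)+(36/5))·4/12³ - 4·(24/5)·(36/5)²/12² = 432/125 kN·m
Load 3 — uniform load w=11 kN/m over full span:
  M_3 = wLx/2 - wL²/12 - wx²/2 = 11·12·4/2 - 11·12²/12 - 11·4²/2 = 44 kN·m
Load 4 — point force P=17 kN at a=8 m (b=L-a=4):
  M_4 = Pb²(3a+b)x/L³ - Pab²/L²  [x≤a] = 17·4²·(3·8+4)·4/12³ - 17·8·4²/12² = 68/27 kN·m
Superposition: M = Σ M_i = 87064/3375 kN·m ≈ 25.796741 kN·m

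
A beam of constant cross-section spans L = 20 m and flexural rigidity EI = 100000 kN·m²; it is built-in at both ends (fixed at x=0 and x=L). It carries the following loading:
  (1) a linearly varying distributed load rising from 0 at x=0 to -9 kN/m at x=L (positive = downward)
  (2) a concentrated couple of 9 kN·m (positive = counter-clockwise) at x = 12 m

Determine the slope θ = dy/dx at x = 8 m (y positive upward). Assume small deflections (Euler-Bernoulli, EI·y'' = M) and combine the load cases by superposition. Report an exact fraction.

Load 1 — triangular load w₀=-9 kN/m (0→w₀ over full span):
  θ_1 = -w₀(2x(L-x)(L-2x)(x+2L)+x²(L-x)²)/(120LEI) = -(-9)·(2·8·(20-8)·(20-2·8)·(8+2·20)+8²·(20-8)²)/(120·20·100000) = 27/15625 rad
Load 2 — applied couple M₀=9 kN·m at a=12 m (b=L-a=8):
  θ_2 = (R_Ax²/2 - M_Ax)/EI  [x≤a] with R_A=81/125, M_A=72/25 = ((81/125)·8²/2 - (72/25)·8)/100000 = -9/390625 rad
Superposition: θ = Σ θ_i = 666/390625 rad ≈ 0.001705 rad

θ(8) = 666/390625 rad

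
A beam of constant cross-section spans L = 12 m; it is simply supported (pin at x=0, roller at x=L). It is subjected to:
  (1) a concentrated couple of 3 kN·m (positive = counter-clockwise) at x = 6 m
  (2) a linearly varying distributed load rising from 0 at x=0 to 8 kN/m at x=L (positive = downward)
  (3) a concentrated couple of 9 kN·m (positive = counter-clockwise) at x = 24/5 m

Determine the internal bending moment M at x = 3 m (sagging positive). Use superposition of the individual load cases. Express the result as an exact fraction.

Load 1 — applied couple M₀=3 kN·m at a=6 m (b=L-a=6):
  M_1 = M₀x/L  [x≤a] = 3·3/12 = 3/4 kN·m
Load 2 — triangular load w₀=8 kN/m (0→w₀ over full span):
  M_2 = w₀Lx/6 - w₀x³/(6L) = 8·12·3/6 - 8·3³/(6·12) = 45 kN·m
Load 3 — applied couple M₀=9 kN·m at a=24/5 m (b=L-a=36/5):
  M_3 = M₀x/L  [x≤a] = 9·3/12 = 9/4 kN·m
Superposition: M = Σ M_i = 48 kN·m ≈ 48.000000 kN·m

M(3) = 48 kN·m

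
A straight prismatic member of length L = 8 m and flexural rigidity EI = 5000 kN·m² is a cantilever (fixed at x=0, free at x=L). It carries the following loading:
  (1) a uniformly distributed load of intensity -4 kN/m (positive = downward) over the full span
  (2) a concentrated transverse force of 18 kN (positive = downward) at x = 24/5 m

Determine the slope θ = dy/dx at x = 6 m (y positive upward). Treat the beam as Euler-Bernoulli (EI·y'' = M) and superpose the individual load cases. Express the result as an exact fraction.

Load 1 — uniform load w=-4 kN/m over full span:
  θ_1 = -wx(x²-3Lx+3L²)/(6EI) = -(-4)·6·(6²-3·8·6+3·8²)/(6·5000) = 42/625 rad
Load 2 — point force P=18 kN at a=24/5 m (b=L-a=16/5):
  θ_2 = -Pa²/(2EI)  [x>a] = -18·(24/5)²/(2·5000) = -648/15625 rad
Superposition: θ = Σ θ_i = 402/15625 rad ≈ 0.025728 rad

θ(6) = 402/15625 rad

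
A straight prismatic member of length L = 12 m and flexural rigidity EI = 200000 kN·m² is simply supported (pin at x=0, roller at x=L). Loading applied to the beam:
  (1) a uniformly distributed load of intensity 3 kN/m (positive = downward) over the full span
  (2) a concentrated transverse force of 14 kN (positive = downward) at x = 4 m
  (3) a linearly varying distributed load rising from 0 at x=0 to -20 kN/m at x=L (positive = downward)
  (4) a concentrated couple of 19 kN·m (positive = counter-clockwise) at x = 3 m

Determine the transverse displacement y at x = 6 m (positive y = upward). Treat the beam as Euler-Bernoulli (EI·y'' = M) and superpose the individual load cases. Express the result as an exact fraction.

y(6) = 19067/2400000 m

Load 1 — uniform load w=3 kN/m over full span:
  y_1 = -wx(L³-2Lx²+x³)/(24EI) = -3·6·(12³-2·12·6²+6³)/(24·200000) = -81/20000 m
Load 2 — point force P=14 kN at a=4 m (b=L-a=8):
  y_2 = -Pa(L-x)(2Lx-a²-x²)/(6LEI)  [x>a] = -14·4·(12-6)·(2·12·6-4²-6²)/(6·12·200000) = -161/75000 m
Load 3 — triangular load w₀=-20 kN/m (0→w₀ over full span):
  y_3 = -w₀x(7L⁴-10L²x²+3x⁴)/(360LEI) = -(-20)·6·(7·12⁴-10·12²·6²+3·6⁴)/(360·12·200000) = 27/2000 m
Load 4 — applied couple M₀=19 kN·m at a=3 m (b=L-a=9):
  y_4 = (M₀x³/(6L)-M₀(x-a)²/2+C₁x)/EI  [x>a] with C₁=M₀(3b²-L²)/(6L)=209/8 = (19·6³/(6·12)-19·(6-3)²/2+(209/8)·6)/200000 = 513/800000 m
Superposition: y = Σ y_i = 19067/2400000 m ≈ 0.007945 m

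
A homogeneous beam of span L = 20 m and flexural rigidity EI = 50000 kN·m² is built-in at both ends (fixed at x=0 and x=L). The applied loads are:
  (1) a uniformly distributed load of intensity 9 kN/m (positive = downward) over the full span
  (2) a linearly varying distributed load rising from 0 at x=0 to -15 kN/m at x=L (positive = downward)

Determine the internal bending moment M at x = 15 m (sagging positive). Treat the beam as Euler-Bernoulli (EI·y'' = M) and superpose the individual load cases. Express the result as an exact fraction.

M(15) = -125/8 kN·m

Load 1 — uniform load w=9 kN/m over full span:
  M_1 = wLx/2 - wL²/12 - wx²/2 = 9·20·15/2 - 9·20²/12 - 9·15²/2 = 75/2 kN·m
Load 2 — triangular load w₀=-15 kN/m (0→w₀ over full span):
  M_2 = 3w₀Lx/20 - w₀L²/30 - w₀x³/(6L) = 3·(-15)·20·15/20 - (-15)·20²/30 - (-15)·15³/(6·20) = -425/8 kN·m
Superposition: M = Σ M_i = -125/8 kN·m ≈ -15.625000 kN·m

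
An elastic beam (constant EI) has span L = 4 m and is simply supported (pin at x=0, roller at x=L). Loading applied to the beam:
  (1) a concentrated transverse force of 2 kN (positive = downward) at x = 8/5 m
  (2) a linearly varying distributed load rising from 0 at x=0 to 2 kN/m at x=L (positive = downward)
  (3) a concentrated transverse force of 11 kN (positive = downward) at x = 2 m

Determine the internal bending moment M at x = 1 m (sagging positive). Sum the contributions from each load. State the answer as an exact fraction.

Load 1 — point force P=2 kN at a=8/5 m (b=L-a=12/5):
  M_1 = Pbx/L  [x≤a] = 2·(12/5)·1/4 = 6/5 kN·m
Load 2 — triangular load w₀=2 kN/m (0→w₀ over full span):
  M_2 = w₀Lx/6 - w₀x³/(6L) = 2·4·1/6 - 2·1³/(6·4) = 5/4 kN·m
Load 3 — point force P=11 kN at a=2 m (b=L-a=2):
  M_3 = Pbx/L  [x≤a] = 11·2·1/4 = 11/2 kN·m
Superposition: M = Σ M_i = 159/20 kN·m ≈ 7.950000 kN·m

M(1) = 159/20 kN·m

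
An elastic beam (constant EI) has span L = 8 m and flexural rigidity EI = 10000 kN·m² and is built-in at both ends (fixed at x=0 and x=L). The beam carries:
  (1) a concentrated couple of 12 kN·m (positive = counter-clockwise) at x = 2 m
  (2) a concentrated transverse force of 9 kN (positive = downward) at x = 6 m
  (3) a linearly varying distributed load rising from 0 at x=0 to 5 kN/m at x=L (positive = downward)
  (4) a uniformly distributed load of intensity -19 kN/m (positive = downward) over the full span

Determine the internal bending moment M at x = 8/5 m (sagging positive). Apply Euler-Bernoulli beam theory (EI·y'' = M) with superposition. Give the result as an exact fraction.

Load 1 — applied couple M₀=12 kN·m at a=2 m (b=L-a=6):
  M_1 = R_Ax - M_A  [x≤a] with R_A=27/16, M_A=-9/4 = (27/16)·(8/5) - (-9/4) = 99/20 kN·m
Load 2 — point force P=9 kN at a=6 m (b=L-a=2):
  M_2 = Pb²(3a+b)x/L³ - Pab²/L²  [x≤a] = 9·2²·(3·6+2)·(8/5)/8³ - 9·6·2²/8² = -9/8 kN·m
Load 3 — triangular load w₀=5 kN/m (0→w₀ over full span):
  M_3 = 3w₀Lx/20 - w₀L²/30 - w₀x³/(6L) = 3·5·8·(8/5)/20 - 5·8²/30 - 5·(8/5)³/(6·8) = -112/75 kN·m
Load 4 — uniform load w=-19 kN/m over full span:
  M_4 = wLx/2 - wL²/12 - wx²/2 = (-19)·8·(8/5)/2 - (-19)·8²/12 - (-19)·(8/5)²/2 = 304/75 kN·m
Superposition: M = Σ M_i = 1277/200 kN·m ≈ 6.385000 kN·m

M(8/5) = 1277/200 kN·m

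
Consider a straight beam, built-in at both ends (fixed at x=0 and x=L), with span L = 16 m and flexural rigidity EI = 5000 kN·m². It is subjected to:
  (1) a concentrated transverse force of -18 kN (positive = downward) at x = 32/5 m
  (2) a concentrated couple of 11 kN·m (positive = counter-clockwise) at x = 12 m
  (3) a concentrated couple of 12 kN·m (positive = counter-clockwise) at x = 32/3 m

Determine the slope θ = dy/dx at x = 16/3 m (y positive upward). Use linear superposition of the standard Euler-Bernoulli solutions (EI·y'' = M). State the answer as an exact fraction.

Load 1 — point force P=-18 kN at a=32/5 m (b=L-a=48/5):
  θ_1 = -Pb²x(2aL-(3a+b)x)/(2L³EI)  [x≤a] = -(-18)·(48/5)²·(16/3)·(2·(32/5)·16-(3·(32/5)+(48/5))·(16/3))/(2·16³·5000) = 864/78125 rad
Load 2 — applied couple M₀=11 kN·m at a=12 m (b=L-a=4):
  θ_2 = (R_Ax²/2 - M_Ax)/EI  [x≤a] with R_A=99/128, M_A=55/16 = ((99/128)·(16/3)²/2 - (55/16)·(16/3))/5000 = -11/7500 rad
Load 3 — applied couple M₀=12 kN·m at a=32/3 m (b=L-a=16/3):
  θ_3 = (R_Ax²/2 - M_Ax)/EI  [x≤a] with R_A=1, M_A=4 = (1·(16/3)²/2 - 4·(16/3))/5000 = -8/5625 rad
Superposition: θ = Σ θ_i = 22979/2812500 rad ≈ 0.008170 rad

θ(16/3) = 22979/2812500 rad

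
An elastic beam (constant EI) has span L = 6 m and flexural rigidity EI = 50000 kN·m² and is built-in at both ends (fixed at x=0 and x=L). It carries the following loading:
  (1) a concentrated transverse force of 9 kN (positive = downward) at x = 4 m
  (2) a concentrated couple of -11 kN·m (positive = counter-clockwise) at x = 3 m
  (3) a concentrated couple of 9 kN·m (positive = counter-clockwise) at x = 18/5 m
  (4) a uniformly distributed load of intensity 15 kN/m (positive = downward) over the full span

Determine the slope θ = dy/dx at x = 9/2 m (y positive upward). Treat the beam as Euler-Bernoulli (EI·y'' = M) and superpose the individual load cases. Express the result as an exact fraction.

Load 1 — point force P=9 kN at a=4 m (b=L-a=2):
  θ_1 = Pa²(L-x)(2bL-(3b+a)(L-x))/(2L³EI)  [x>a] = 9·4²·(6-(9/2))·(2·2·6-(3·2+4)·(6-(9/2)))/(2·6³·50000) = 9/100000 rad
Load 2 — applied couple M₀=-11 kN·m at a=3 m (b=L-a=3):
  θ_2 = (R_Ax²/2 - M_Ax - M₀(x-a))/EI  [x>a] with R_A=-11/4, M_A=-11/4 = ((-11/4)·(9/2)²/2 - (-11/4)·(9/2) - (-11)·((9/2)-3))/50000 = 33/1600000 rad
Load 3 — applied couple M₀=9 kN·m at a=18/5 m (b=L-a=12/5):
  θ_3 = (R_Ax²/2 - M_Ax - M₀(x-a))/EI  [x>a] with R_A=54/25, M_A=72/25 = ((54/25)·(9/2)²/2 - (72/25)·(9/2) - 9·((9/2)-(18/5)))/50000 = 81/5000000 rad
Load 4 — uniform load w=15 kN/m over full span:
  θ_4 = -wx(L-x)(L-2x)/(12EI) = -15·(9/2)·(6-(9/2))·(6-2·(9/2))/(12·50000) = 81/160000 rad
Superposition: θ = Σ θ_i = 25323/40000000 rad ≈ 0.000633 rad

θ(9/2) = 25323/40000000 rad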